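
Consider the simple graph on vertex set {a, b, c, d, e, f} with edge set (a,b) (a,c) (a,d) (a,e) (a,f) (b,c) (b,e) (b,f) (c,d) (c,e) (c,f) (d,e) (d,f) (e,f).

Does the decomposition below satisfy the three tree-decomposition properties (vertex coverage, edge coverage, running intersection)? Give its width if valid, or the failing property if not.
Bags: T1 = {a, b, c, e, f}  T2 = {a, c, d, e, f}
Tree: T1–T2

Vertex coverage: the bags together contain {a, b, c, d, e, f}, the full vertex set. Edge coverage: each edge of G has both endpoints in at least one bag. Running intersection: for every vertex, the bags containing it form a connected subtree. All three properties hold, so this is a valid tree decomposition of width max|bag| − 1 = 4, and hence tw(G) ≤ 4.

Yes; width 4.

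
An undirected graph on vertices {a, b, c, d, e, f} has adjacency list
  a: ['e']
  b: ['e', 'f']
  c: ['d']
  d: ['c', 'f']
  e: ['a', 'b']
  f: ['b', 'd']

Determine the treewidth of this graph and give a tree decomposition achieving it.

Each bag holds 2 vertices, so the decomposition has width 1, which upper-bounds the treewidth. Any graph with an edge has treewidth ≥ 1, and G has the edge c–d. Therefore the treewidth is 1.

Treewidth 1.
One such decomposition:
Bags: B1 = {c, d}  B2 = {d, f}  B3 = {b, f}  B4 = {b, e}  B5 = {a, e}
Tree: B1–B2, B2–B3, B3–B4, B4–B5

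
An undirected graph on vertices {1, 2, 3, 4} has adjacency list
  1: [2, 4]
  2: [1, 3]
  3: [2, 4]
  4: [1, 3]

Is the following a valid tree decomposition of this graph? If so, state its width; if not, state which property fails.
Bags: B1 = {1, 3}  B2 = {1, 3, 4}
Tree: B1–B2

No — vertex 2 appears in no bag.

A tree decomposition must satisfy three properties: every vertex lies in some bag; for every edge, both endpoints lie together in some bag; and for every vertex, the bags containing it form a connected subtree. Here vertex 2 appears in no bag, so the decomposition is invalid.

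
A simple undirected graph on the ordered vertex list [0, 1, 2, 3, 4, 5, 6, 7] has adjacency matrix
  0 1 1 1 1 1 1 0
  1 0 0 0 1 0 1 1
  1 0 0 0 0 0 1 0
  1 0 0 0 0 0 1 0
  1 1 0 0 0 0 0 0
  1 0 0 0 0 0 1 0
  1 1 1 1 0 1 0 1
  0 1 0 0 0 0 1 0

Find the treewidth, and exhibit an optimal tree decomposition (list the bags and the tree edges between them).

The largest bag has 3 vertices, giving width 2; this decomposition certifies tw(G) ≤ 2. Conversely, {0, 1, 4} is a clique of size 3, and the vertices of any clique must share a bag in every tree decomposition; so some bag has ≥ 3 vertices and tw(G) ≥ 2. Therefore the treewidth is 2.

Treewidth 2.
Bags: B1 = {0, 1, 6}  B2 = {0, 1, 4}  B3 = {0, 3, 6}  B4 = {0, 5, 6}  B5 = {0, 2, 6}  B6 = {1, 6, 7}
Tree: B1–B2, B1–B3, B1–B4, B4–B5, B1–B6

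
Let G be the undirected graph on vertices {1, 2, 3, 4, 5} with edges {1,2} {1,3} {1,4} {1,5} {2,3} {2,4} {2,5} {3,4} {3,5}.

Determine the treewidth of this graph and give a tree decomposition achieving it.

Treewidth 3.
One optimal decomposition is:
Bags: B1 = {1, 2, 3, 5}  B2 = {1, 2, 3, 4}
Tree: B1–B2

The largest bag has 4 vertices, giving width 3; this decomposition certifies tw(G) ≤ 3. On the other hand G contains the 4-clique {1, 2, 3, 4}. A clique must lie in a single bag of any decomposition, so no decomposition can have width below 3. Combining the bounds, tw(G) = 3.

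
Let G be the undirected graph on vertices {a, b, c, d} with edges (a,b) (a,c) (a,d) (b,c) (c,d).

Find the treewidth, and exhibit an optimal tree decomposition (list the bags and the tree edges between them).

Treewidth 2.
One such decomposition:
Bags: B1 = {a, c, d}  B2 = {a, b, c}
Tree: B1–B2

The largest bag has 3 vertices, giving width 2; this decomposition certifies tw(G) ≤ 2. Conversely, {a, c, d} is a clique of size 3, and the vertices of any clique must share a bag in every tree decomposition; so some bag has ≥ 3 vertices and tw(G) ≥ 2. The upper and lower bounds meet at 2, so that is the treewidth.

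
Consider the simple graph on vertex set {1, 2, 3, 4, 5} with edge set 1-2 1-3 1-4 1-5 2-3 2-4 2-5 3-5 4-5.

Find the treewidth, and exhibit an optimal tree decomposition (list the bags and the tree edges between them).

Treewidth 3.
One such decomposition:
Bags: B1 = {1, 2, 3, 5}  B2 = {1, 2, 4, 5}
Tree: B1–B2

Every bag has size at most 4, so the width is 4 − 1 = 3 and tw(G) ≤ 3. On the other hand G contains the 4-clique {1, 2, 3, 5}. A clique must lie in a single bag of any decomposition, so no decomposition can have width below 3. The upper and lower bounds meet at 3, so that is the treewidth.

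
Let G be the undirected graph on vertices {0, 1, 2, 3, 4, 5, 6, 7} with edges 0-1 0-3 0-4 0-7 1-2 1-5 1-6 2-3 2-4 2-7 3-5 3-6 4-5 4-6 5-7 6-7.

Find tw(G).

4

A width-4 tree decomposition is:
Bags: B1 = {0, 2, 3, 5, 6}  B2 = {0, 2, 5, 6, 7}  B3 = {0, 1, 2, 5, 6}  B4 = {0, 2, 4, 5, 6}
Tree: B1–B2, B2–B3, B3–B4
Each bag holds 5 vertices, so the decomposition has width 4, which upper-bounds the treewidth. For the lower bound: the 5 vertex sets {3,6}, {5,7}, {0,1}, {2}, {4} are disjoint, each induces a connected subgraph, and every pair is joined by at least one edge of G. Contracting each set to a single vertex therefore yields K_{5} as a minor, and since treewidth is minor-monotone, tw(G) ≥ tw(K_{5}) = 4. Combining the bounds, tw(G) = 4.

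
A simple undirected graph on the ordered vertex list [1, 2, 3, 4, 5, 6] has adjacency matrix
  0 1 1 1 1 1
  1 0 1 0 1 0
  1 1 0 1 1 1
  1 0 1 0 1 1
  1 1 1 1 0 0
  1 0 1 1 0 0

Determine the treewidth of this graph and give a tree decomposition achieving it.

Every bag has size at most 4, so the width is 4 − 1 = 3 and tw(G) ≤ 3. Conversely, {1, 2, 3, 5} is a clique of size 4, and the vertices of any clique must share a bag in every tree decomposition; so some bag has ≥ 4 vertices and tw(G) ≥ 3. Therefore the treewidth is 3.

Treewidth 3.
One such decomposition:
Bags: B1 = {1, 2, 3, 5}  B2 = {1, 3, 4, 5}  B3 = {1, 3, 4, 6}
Tree: B1–B2, B2–B3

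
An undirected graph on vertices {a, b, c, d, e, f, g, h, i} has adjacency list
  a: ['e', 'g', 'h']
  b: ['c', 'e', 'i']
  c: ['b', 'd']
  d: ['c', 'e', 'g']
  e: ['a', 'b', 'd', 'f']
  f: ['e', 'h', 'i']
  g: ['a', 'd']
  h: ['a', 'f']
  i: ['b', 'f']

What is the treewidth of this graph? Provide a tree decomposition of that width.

Each bag holds 4 vertices, so the decomposition has width 3, which upper-bounds the treewidth. For the lower bound: the 4 vertex sets {f,h,i}, {a}, {e}, {b,c,d,g} are disjoint, each induces a connected subgraph, and every pair is joined by at least one edge of G. Contracting each set to a single vertex therefore yields K_{4} as a minor, and since treewidth is minor-monotone, tw(G) ≥ tw(K_{4}) = 3. The upper and lower bounds meet at 3, so that is the treewidth.

Treewidth 3.
One such decomposition:
Bags: B1 = {a, f, h, i}  B2 = {a, e, f, i}  B3 = {a, b, e, i}  B4 = {a, b, e, g}  B5 = {b, d, e, g}  B6 = {b, c, d, g}
Tree: B1–B2, B2–B3, B3–B4, B4–B5, B5–B6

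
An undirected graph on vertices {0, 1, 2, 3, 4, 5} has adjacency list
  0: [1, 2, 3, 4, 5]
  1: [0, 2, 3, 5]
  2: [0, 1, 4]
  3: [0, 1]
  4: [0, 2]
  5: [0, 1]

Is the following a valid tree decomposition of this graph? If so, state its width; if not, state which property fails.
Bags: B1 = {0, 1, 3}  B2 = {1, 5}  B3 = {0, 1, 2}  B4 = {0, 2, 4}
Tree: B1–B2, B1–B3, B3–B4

A tree decomposition must satisfy three properties: every vertex lies in some bag; for every edge, both endpoints lie together in some bag; and for every vertex, the bags containing it form a connected subtree. Here edge (0,5) lies in no bag, so the decomposition is invalid.

No — edge (0,5) lies in no bag.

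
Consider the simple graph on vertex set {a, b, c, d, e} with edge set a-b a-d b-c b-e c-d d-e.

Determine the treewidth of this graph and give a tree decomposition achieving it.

Every bag has size at most 3, so the width is 3 − 1 = 2 and tw(G) ≤ 2. The edges a–b–e–d–a form a cycle, so G is not a tree and its treewidth is at least 2. Combining the bounds, tw(G) = 2.

Treewidth 2.
Bags: B1 = {a, b, d}  B2 = {b, d, e}  B3 = {b, c, d}
Tree: B1–B2, B2–B3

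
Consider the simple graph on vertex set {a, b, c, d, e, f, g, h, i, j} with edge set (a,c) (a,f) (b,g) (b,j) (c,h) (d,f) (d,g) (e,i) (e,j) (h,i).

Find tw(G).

2

A width-2 tree decomposition is:
Bags: B1 = {e, i, j}  B2 = {b, i, j}  B3 = {b, g, i}  B4 = {d, g, i}  B5 = {d, f, i}  B6 = {a, f, i}  B7 = {a, c, i}  B8 = {c, h, i}
Tree: B1–B2, B2–B3, B3–B4, B4–B5, B5–B6, B6–B7, B7–B8
Each bag holds 3 vertices, so the decomposition has width 2, which upper-bounds the treewidth. The edges i–e–j–b–g–d–f–a–c–h–i form a cycle, so G is not a tree and its treewidth is at least 2. The upper and lower bounds meet at 2, so that is the treewidth.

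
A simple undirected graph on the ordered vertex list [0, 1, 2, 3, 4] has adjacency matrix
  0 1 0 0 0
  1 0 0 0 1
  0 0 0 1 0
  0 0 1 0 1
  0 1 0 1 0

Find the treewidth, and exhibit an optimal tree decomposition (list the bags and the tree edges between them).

The largest bag has 2 vertices, giving width 1; this decomposition certifies tw(G) ≤ 1. G has an edge, so its treewidth is at least 1. Combining the bounds, tw(G) = 1.

Treewidth 1.
Bags: B1 = {2, 3}  B2 = {3, 4}  B3 = {1, 4}  B4 = {0, 1}
Tree: B1–B2, B2–B3, B3–B4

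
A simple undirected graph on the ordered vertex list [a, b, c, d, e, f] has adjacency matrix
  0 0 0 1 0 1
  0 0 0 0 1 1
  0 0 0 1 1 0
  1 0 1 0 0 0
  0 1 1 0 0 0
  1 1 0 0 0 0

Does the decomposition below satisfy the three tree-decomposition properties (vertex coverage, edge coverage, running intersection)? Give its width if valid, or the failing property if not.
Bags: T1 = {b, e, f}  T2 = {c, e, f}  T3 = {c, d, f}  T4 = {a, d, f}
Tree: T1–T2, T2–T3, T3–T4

Checking the three conditions: (i) the bags cover all of {a, b, c, d, e, f}; (ii) for each edge, some bag contains both endpoints; (iii) the bags containing any fixed vertex form a subtree. All hold, so the decomposition is valid with width 3 − 1 = 2.

Yes; width 2.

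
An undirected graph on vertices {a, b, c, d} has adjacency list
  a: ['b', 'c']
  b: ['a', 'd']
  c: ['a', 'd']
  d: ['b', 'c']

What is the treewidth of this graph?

2

A width-2 tree decomposition is:
Bags: B1 = {a, b, c}  B2 = {b, c, d}
Tree: B1–B2
Each bag holds 3 vertices, so the decomposition has width 2, which upper-bounds the treewidth. Since c–a–b–d–c is a cycle in G, G is not acyclic. Forests are exactly the graphs of treewidth ≤ 1, so tw(G) ≥ 2. Therefore the treewidth is 2.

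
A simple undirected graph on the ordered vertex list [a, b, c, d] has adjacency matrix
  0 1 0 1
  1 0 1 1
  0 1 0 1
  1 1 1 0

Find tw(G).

A width-2 tree decomposition is:
Bags: B1 = {a, b, d}  B2 = {b, c, d}
Tree: B1–B2
Each bag holds 3 vertices, so the decomposition has width 2, which upper-bounds the treewidth. Conversely, {b, c, d} is a clique of size 3, and the vertices of any clique must share a bag in every tree decomposition; so some bag has ≥ 3 vertices and tw(G) ≥ 2. Combining the bounds, tw(G) = 2.

2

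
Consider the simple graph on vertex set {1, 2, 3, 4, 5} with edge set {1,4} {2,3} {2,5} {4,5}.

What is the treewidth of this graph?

A width-1 tree decomposition is:
Bags: B1 = {1, 4}  B2 = {4, 5}  B3 = {2, 5}  B4 = {2, 3}
Tree: B1–B2, B2–B3, B3–B4
Every bag has size at most 2, so the width is 2 − 1 = 1 and tw(G) ≤ 1. Since G has at least one edge (e.g. 1–4), it is not an edgeless graph, so tw(G) ≥ 1. Hence tw(G) = 1 exactly.

1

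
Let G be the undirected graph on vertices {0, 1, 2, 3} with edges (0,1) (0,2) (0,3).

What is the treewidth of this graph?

A width-1 tree decomposition is:
Bags: B1 = {0, 2}  B2 = {0, 1}  B3 = {0, 3}
Tree: B1–B2, B1–B3
Each bag holds 2 vertices, so the decomposition has width 1, which upper-bounds the treewidth. Since G has at least one edge (e.g. 0–2), it is not an edgeless graph, so tw(G) ≥ 1. Therefore the treewidth is 1.

1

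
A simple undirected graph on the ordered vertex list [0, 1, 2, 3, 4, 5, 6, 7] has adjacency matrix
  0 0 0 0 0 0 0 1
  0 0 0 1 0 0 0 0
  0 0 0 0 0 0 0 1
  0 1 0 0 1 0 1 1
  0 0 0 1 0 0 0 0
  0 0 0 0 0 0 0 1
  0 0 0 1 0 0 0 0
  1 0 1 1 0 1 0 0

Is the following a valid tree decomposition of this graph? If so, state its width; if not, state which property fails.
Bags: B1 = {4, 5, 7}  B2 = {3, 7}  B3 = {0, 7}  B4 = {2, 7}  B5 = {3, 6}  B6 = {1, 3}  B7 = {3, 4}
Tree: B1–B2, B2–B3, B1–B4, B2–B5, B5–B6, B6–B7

A tree decomposition must satisfy three properties: every vertex lies in some bag; for every edge, both endpoints lie together in some bag; and for every vertex, the bags containing it form a connected subtree. Here bags containing vertex 4 are not connected in the tree, so the decomposition is invalid.

No — bags containing vertex 4 are not connected in the tree.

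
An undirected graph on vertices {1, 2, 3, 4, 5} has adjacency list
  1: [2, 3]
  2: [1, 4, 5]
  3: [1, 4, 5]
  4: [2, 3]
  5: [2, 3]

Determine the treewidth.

2

A width-2 tree decomposition is:
Bags: B1 = {2, 3, 5}  B2 = {2, 3, 4}  B3 = {1, 2, 3}
Tree: B1–B2, B2–B3
Each bag holds 3 vertices, so the decomposition has width 2, which upper-bounds the treewidth. The edges 5–3–4–2–5 form a cycle, so G is not a tree and its treewidth is at least 2. The upper and lower bounds meet at 2, so that is the treewidth.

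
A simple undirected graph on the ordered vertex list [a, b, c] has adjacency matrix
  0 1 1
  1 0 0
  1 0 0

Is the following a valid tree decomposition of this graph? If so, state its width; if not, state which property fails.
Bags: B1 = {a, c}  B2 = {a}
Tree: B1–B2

A tree decomposition must satisfy three properties: every vertex lies in some bag; for every edge, both endpoints lie together in some bag; and for every vertex, the bags containing it form a connected subtree. Here vertex b appears in no bag, so the decomposition is invalid.

No — vertex b appears in no bag.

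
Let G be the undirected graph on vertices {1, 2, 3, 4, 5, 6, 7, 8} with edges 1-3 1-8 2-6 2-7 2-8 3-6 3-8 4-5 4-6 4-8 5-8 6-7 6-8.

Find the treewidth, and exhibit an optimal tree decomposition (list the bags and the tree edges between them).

Each bag holds 3 vertices, so the decomposition has width 2, which upper-bounds the treewidth. For the lower bound, the 3 vertices {1, 3, 8} are pairwise adjacent, and any tree decomposition puts a clique entirely inside one bag — forcing width ≥ 2. The upper and lower bounds meet at 2, so that is the treewidth.

Treewidth 2.
One such decomposition:
Bags: B1 = {3, 6, 8}  B2 = {4, 6, 8}  B3 = {4, 5, 8}  B4 = {2, 6, 8}  B5 = {2, 6, 7}  B6 = {1, 3, 8}
Tree: B1–B2, B2–B3, B1–B4, B4–B5, B1–B6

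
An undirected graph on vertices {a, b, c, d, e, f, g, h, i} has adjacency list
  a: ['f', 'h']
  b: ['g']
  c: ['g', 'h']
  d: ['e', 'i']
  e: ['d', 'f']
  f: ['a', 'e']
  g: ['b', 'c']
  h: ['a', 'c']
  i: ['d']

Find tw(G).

1

A width-1 tree decomposition is:
Bags: B1 = {d, i}  B2 = {d, e}  B3 = {e, f}  B4 = {a, f}  B5 = {a, h}  B6 = {c, h}  B7 = {c, g}  B8 = {b, g}
Tree: B1–B2, B2–B3, B3–B4, B4–B5, B5–B6, B6–B7, B7–B8
Every bag has size at most 2, so the width is 2 − 1 = 1 and tw(G) ≤ 1. Any graph with an edge has treewidth ≥ 1, and G has the edge i–d. Hence tw(G) = 1 exactly.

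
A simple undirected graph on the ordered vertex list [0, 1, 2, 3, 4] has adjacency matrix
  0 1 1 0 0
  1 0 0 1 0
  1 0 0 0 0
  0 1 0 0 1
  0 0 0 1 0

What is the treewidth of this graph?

A width-1 tree decomposition is:
Bags: B1 = {0, 2}  B2 = {0, 1}  B3 = {1, 3}  B4 = {3, 4}
Tree: B1–B2, B2–B3, B3–B4
The largest bag has 2 vertices, giving width 1; this decomposition certifies tw(G) ≤ 1. Any graph with an edge has treewidth ≥ 1, and G has the edge 2–0. Combining the bounds, tw(G) = 1.

1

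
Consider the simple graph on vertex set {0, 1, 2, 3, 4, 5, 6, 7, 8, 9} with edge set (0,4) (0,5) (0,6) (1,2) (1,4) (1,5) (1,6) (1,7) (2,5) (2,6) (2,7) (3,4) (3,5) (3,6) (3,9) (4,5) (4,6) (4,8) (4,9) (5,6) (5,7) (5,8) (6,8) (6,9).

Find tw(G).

A width-3 tree decomposition is:
Bags: B1 = {1, 4, 5, 6}  B2 = {3, 4, 5, 6}  B3 = {4, 5, 6, 8}  B4 = {0, 4, 5, 6}  B5 = {1, 2, 5, 6}  B6 = {3, 4, 6, 9}  B7 = {1, 2, 5, 7}
Tree: B1–B2, B2–B3, B2–B4, B1–B5, B2–B6, B5–B7
Every bag has size at most 4, so the width is 4 − 1 = 3 and tw(G) ≤ 3. On the other hand G contains the 4-clique {3, 4, 6, 9}. A clique must lie in a single bag of any decomposition, so no decomposition can have width below 3. Therefore the treewidth is 3.

3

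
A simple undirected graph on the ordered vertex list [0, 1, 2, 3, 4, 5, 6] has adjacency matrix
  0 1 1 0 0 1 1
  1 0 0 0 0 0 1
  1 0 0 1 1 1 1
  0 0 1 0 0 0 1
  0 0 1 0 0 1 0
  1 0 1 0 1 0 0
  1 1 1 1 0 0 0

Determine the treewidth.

A width-2 tree decomposition is:
Bags: B1 = {0, 2, 5}  B2 = {0, 2, 6}  B3 = {2, 3, 6}  B4 = {0, 1, 6}  B5 = {2, 4, 5}
Tree: B1–B2, B2–B3, B2–B4, B1–B5
Each bag holds 3 vertices, so the decomposition has width 2, which upper-bounds the treewidth. For the lower bound, the 3 vertices {0, 1, 6} are pairwise adjacent, and any tree decomposition puts a clique entirely inside one bag — forcing width ≥ 2. Therefore the treewidth is 2.

2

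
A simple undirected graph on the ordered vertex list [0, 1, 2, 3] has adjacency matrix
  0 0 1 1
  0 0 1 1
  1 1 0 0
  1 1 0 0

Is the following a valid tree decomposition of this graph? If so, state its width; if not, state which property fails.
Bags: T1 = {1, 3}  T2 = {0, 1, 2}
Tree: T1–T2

A tree decomposition must satisfy three properties: every vertex lies in some bag; for every edge, both endpoints lie together in some bag; and for every vertex, the bags containing it form a connected subtree. Here edge (0,3) lies in no bag, so the decomposition is invalid.

No — edge (0,3) lies in no bag.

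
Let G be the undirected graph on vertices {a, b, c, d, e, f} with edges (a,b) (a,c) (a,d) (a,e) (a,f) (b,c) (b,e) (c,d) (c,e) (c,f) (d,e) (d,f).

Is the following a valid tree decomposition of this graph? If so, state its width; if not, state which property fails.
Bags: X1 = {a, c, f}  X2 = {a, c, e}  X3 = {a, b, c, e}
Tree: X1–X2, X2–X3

A tree decomposition must satisfy three properties: every vertex lies in some bag; for every edge, both endpoints lie together in some bag; and for every vertex, the bags containing it form a connected subtree. Here vertex d appears in no bag, so the decomposition is invalid.

No — vertex d appears in no bag.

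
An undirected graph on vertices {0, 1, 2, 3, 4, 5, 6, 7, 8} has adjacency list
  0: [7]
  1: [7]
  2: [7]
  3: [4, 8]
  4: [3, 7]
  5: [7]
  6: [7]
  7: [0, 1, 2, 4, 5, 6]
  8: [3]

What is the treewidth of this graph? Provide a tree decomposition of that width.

Each bag holds 2 vertices, so the decomposition has width 1, which upper-bounds the treewidth. Since G has at least one edge (e.g. 4–7), it is not an edgeless graph, so tw(G) ≥ 1. Therefore the treewidth is 1.

Treewidth 1.
One optimal decomposition is:
Bags: B1 = {4, 7}  B2 = {1, 7}  B3 = {0, 7}  B4 = {3, 4}  B5 = {6, 7}  B6 = {3, 8}  B7 = {5, 7}  B8 = {2, 7}
Tree: B1–B2, B2–B3, B1–B4, B3–B5, B4–B6, B1–B7, B3–B8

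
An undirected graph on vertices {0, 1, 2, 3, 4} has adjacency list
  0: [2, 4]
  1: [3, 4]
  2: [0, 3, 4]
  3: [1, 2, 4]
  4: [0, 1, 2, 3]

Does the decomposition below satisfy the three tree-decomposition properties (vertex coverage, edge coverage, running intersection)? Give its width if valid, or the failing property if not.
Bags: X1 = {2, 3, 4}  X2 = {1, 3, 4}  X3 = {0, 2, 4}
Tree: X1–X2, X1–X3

Vertex coverage: the bags together contain {0, 1, 2, 3, 4}, the full vertex set. Edge coverage: each edge of G has both endpoints in at least one bag. Running intersection: for every vertex, the bags containing it form a connected subtree. All three properties hold, so this is a valid tree decomposition of width max|bag| − 1 = 2, and hence tw(G) ≤ 2.

Yes; width 2.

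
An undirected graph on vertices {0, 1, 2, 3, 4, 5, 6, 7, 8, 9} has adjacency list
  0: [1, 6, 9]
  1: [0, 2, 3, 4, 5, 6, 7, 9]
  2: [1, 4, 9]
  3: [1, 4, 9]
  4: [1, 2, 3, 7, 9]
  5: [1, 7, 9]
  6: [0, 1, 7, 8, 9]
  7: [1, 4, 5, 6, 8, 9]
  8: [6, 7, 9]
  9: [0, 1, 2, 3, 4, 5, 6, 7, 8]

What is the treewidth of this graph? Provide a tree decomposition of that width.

Treewidth 3.
One such decomposition:
Bags: B1 = {1, 6, 7, 9}  B2 = {1, 4, 7, 9}  B3 = {0, 1, 6, 9}  B4 = {1, 2, 4, 9}  B5 = {6, 7, 8, 9}  B6 = {1, 5, 7, 9}  B7 = {1, 3, 4, 9}
Tree: B1–B2, B1–B3, B2–B4, B1–B5, B2–B6, B2–B7

The largest bag has 4 vertices, giving width 3; this decomposition certifies tw(G) ≤ 3. Conversely, {6, 7, 8, 9} is a clique of size 4, and the vertices of any clique must share a bag in every tree decomposition; so some bag has ≥ 4 vertices and tw(G) ≥ 3. Combining the bounds, tw(G) = 3.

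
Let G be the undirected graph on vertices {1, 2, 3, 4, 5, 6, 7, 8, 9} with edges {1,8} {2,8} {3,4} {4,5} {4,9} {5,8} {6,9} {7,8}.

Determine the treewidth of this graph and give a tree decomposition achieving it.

Each bag holds 2 vertices, so the decomposition has width 1, which upper-bounds the treewidth. Any graph with an edge has treewidth ≥ 1, and G has the edge 5–4. Therefore the treewidth is 1.

Treewidth 1.
One such decomposition:
Bags: B1 = {4, 5}  B2 = {4, 9}  B3 = {5, 8}  B4 = {6, 9}  B5 = {7, 8}  B6 = {3, 4}  B7 = {1, 8}  B8 = {2, 8}
Tree: B1–B2, B1–B3, B2–B4, B3–B5, B1–B6, B3–B7, B5–B8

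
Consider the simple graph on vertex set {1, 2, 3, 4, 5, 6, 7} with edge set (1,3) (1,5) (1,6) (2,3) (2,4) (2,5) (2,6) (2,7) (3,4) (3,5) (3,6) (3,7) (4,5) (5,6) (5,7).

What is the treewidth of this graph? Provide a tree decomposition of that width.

Each bag holds 4 vertices, so the decomposition has width 3, which upper-bounds the treewidth. Conversely, {1, 3, 5, 6} is a clique of size 4, and the vertices of any clique must share a bag in every tree decomposition; so some bag has ≥ 4 vertices and tw(G) ≥ 3. Combining the bounds, tw(G) = 3.

Treewidth 3.
Bags: B1 = {2, 3, 4, 5}  B2 = {2, 3, 5, 7}  B3 = {2, 3, 5, 6}  B4 = {1, 3, 5, 6}
Tree: B1–B2, B2–B3, B3–B4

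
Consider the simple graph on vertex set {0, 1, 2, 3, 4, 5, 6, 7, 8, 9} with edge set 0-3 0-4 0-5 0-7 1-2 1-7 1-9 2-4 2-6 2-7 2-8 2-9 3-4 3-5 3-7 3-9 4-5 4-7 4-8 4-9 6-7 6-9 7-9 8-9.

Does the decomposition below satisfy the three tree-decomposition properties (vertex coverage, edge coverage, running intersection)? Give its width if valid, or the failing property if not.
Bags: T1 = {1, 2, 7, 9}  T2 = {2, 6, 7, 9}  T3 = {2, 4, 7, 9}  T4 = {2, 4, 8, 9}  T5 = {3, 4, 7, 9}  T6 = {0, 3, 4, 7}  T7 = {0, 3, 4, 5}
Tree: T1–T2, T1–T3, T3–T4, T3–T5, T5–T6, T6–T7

Yes; width 3.

Every vertex of G appears in some bag (union = {0, 1, 2, 3, 4, 5, 6, 7, 8, 9}); every edge is covered by a bag; and for each vertex v the set of bags containing v is connected in the bag tree. The decomposition is therefore valid. The largest bag has 4 vertices, so the width is 3.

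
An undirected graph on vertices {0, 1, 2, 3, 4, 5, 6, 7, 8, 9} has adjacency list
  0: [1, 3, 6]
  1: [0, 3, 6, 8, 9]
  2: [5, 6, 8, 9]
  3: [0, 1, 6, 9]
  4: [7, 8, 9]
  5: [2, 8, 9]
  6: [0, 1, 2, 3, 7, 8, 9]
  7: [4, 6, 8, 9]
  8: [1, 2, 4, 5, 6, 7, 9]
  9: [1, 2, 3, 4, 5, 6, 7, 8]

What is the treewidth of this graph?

A width-3 tree decomposition is:
Bags: B1 = {1, 6, 8, 9}  B2 = {6, 7, 8, 9}  B3 = {1, 3, 6, 9}  B4 = {0, 1, 3, 6}  B5 = {4, 7, 8, 9}  B6 = {2, 6, 8, 9}  B7 = {2, 5, 8, 9}
Tree: B1–B2, B1–B3, B3–B4, B2–B5, B2–B6, B6–B7
Each bag holds 4 vertices, so the decomposition has width 3, which upper-bounds the treewidth. On the other hand G contains the 4-clique {0, 1, 3, 6}. A clique must lie in a single bag of any decomposition, so no decomposition can have width below 3. Therefore the treewidth is 3.

3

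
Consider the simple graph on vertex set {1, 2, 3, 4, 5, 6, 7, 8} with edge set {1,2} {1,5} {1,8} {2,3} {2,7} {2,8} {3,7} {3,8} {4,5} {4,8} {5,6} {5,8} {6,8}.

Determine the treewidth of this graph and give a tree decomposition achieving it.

Treewidth 2.
Bags: B1 = {1, 2, 8}  B2 = {2, 3, 8}  B3 = {1, 5, 8}  B4 = {5, 6, 8}  B5 = {4, 5, 8}  B6 = {2, 3, 7}
Tree: B1–B2, B1–B3, B3–B4, B3–B5, B2–B6

The largest bag has 3 vertices, giving width 2; this decomposition certifies tw(G) ≤ 2. On the other hand G contains the 3-clique {1, 2, 8}. A clique must lie in a single bag of any decomposition, so no decomposition can have width below 2. Hence tw(G) = 2 exactly.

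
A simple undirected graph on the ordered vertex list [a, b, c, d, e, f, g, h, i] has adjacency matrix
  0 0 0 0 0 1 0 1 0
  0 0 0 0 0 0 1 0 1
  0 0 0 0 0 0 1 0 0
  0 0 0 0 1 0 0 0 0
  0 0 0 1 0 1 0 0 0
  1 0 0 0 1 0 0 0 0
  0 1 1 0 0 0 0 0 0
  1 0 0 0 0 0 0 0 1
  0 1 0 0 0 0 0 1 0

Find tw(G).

1

A width-1 tree decomposition is:
Bags: B1 = {d, e}  B2 = {e, f}  B3 = {a, f}  B4 = {a, h}  B5 = {h, i}  B6 = {b, i}  B7 = {b, g}  B8 = {c, g}
Tree: B1–B2, B2–B3, B3–B4, B4–B5, B5–B6, B6–B7, B7–B8
Each bag holds 2 vertices, so the decomposition has width 1, which upper-bounds the treewidth. Any graph with an edge has treewidth ≥ 1, and G has the edge d–e. Combining the bounds, tw(G) = 1.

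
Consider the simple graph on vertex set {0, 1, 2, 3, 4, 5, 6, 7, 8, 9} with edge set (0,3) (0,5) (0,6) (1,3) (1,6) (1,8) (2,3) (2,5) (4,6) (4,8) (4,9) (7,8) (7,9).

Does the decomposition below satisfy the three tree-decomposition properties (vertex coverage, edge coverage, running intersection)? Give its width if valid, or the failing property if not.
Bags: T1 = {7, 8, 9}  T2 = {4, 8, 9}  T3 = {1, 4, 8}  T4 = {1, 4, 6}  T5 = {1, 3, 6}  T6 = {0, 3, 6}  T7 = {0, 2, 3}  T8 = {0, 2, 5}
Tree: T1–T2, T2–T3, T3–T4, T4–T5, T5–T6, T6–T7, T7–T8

Yes; width 2.

Checking the three conditions: (i) the bags cover all of {0, 1, 2, 3, 4, 5, 6, 7, 8, 9}; (ii) for each edge, some bag contains both endpoints; (iii) the bags containing any fixed vertex form a subtree. All hold, so the decomposition is valid with width 3 − 1 = 2.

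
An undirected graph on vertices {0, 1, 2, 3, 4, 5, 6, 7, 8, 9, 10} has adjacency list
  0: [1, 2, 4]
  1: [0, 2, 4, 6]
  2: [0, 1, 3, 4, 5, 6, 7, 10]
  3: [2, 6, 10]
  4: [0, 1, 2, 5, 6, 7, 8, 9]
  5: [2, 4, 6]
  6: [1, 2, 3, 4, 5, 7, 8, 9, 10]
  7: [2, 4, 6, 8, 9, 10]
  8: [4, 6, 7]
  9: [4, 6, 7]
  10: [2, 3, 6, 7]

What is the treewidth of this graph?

A width-3 tree decomposition is:
Bags: B1 = {2, 4, 6, 7}  B2 = {2, 6, 7, 10}  B3 = {1, 2, 4, 6}  B4 = {2, 4, 5, 6}  B5 = {4, 6, 7, 9}  B6 = {4, 6, 7, 8}  B7 = {0, 1, 2, 4}  B8 = {2, 3, 6, 10}
Tree: B1–B2, B1–B3, B3–B4, B1–B5, B5–B6, B3–B7, B2–B8
Each bag holds 4 vertices, so the decomposition has width 3, which upper-bounds the treewidth. Conversely, {0, 1, 2, 4} is a clique of size 4, and the vertices of any clique must share a bag in every tree decomposition; so some bag has ≥ 4 vertices and tw(G) ≥ 3. Hence tw(G) = 3 exactly.

3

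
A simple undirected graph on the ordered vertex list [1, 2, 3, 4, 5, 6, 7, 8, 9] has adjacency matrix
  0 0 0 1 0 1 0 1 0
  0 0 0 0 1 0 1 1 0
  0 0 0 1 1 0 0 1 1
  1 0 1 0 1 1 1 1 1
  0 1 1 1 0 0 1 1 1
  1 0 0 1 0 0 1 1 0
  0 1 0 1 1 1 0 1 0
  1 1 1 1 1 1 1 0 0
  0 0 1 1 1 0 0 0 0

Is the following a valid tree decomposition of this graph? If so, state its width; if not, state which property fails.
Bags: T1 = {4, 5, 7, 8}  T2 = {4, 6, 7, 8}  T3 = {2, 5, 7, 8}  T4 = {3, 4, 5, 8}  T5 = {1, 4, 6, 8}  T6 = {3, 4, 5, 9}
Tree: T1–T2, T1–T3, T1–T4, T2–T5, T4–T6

Yes; width 3.

Checking the three conditions: (i) the bags cover all of {1, 2, 3, 4, 5, 6, 7, 8, 9}; (ii) for each edge, some bag contains both endpoints; (iii) the bags containing any fixed vertex form a subtree. All hold, so the decomposition is valid with width 4 − 1 = 3.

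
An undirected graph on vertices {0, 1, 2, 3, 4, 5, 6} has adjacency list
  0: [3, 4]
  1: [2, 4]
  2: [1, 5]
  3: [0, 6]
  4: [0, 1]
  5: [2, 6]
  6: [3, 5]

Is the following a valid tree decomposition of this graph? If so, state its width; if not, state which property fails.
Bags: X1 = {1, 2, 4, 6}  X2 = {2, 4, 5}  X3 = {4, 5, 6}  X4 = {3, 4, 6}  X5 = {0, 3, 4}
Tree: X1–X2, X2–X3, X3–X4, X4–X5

A tree decomposition must satisfy three properties: every vertex lies in some bag; for every edge, both endpoints lie together in some bag; and for every vertex, the bags containing it form a connected subtree. Here bags containing vertex 6 are not connected in the tree, so the decomposition is invalid.

No — bags containing vertex 6 are not connected in the tree.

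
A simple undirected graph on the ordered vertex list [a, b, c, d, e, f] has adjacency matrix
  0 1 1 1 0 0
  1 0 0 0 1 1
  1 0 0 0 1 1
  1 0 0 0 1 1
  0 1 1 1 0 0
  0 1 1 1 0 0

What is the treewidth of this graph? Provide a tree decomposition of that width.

Every bag has size at most 4, so the width is 4 − 1 = 3 and tw(G) ≤ 3. For the lower bound: the 4 vertex sets {d,f}, {a,b}, {c}, {e} are disjoint, each induces a connected subgraph, and every pair is joined by at least one edge of G. Contracting each set to a single vertex therefore yields K_{4} as a minor, and since treewidth is minor-monotone, tw(G) ≥ tw(K_{4}) = 3. Combining the bounds, tw(G) = 3.

Treewidth 3.
One such decomposition:
Bags: B1 = {b, c, d, f}  B2 = {a, b, c, d}  B3 = {b, c, d, e}
Tree: B1–B2, B2–B3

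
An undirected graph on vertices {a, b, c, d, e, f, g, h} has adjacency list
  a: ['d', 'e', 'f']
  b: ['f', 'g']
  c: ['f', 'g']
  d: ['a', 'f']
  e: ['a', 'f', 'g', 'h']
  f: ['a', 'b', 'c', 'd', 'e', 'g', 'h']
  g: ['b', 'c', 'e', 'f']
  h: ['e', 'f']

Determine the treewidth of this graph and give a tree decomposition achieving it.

The largest bag has 3 vertices, giving width 2; this decomposition certifies tw(G) ≤ 2. Conversely, {a, d, f} is a clique of size 3, and the vertices of any clique must share a bag in every tree decomposition; so some bag has ≥ 3 vertices and tw(G) ≥ 2. Combining the bounds, tw(G) = 2.

Treewidth 2.
One optimal decomposition is:
Bags: B1 = {a, e, f}  B2 = {e, f, h}  B3 = {a, d, f}  B4 = {e, f, g}  B5 = {c, f, g}  B6 = {b, f, g}
Tree: B1–B2, B1–B3, B1–B4, B4–B5, B4–B6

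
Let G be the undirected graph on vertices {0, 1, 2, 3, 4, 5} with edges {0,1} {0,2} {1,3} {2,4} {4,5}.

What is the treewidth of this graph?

1

A width-1 tree decomposition is:
Bags: B1 = {4, 5}  B2 = {2, 4}  B3 = {0, 2}  B4 = {0, 1}  B5 = {1, 3}
Tree: B1–B2, B2–B3, B3–B4, B4–B5
Every bag has size at most 2, so the width is 2 − 1 = 1 and tw(G) ≤ 1. Since G has at least one edge (e.g. 5–4), it is not an edgeless graph, so tw(G) ≥ 1. Combining the bounds, tw(G) = 1.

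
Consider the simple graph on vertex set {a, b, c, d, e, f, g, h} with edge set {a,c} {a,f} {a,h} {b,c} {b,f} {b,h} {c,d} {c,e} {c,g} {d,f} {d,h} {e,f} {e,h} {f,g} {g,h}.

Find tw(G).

A width-3 tree decomposition is:
Bags: B1 = {c, f, g, h}  B2 = {a, c, f, h}  B3 = {c, e, f, h}  B4 = {c, d, f, h}  B5 = {b, c, f, h}
Tree: B1–B2, B2–B3, B3–B4, B4–B5
Each bag holds 4 vertices, so the decomposition has width 3, which upper-bounds the treewidth. For the lower bound: the 4 vertex sets {g,h}, {a,f}, {c}, {e} are disjoint, each induces a connected subgraph, and every pair is joined by at least one edge of G. Contracting each set to a single vertex therefore yields K_{4} as a minor, and since treewidth is minor-monotone, tw(G) ≥ tw(K_{4}) = 3. Hence tw(G) = 3 exactly.

3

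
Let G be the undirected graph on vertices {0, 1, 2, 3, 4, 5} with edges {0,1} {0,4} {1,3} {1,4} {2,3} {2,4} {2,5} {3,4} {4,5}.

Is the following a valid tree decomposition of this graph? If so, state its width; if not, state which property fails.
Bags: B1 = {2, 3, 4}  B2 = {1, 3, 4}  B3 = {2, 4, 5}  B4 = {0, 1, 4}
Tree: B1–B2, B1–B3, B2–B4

Yes; width 2.

Checking the three conditions: (i) the bags cover all of {0, 1, 2, 3, 4, 5}; (ii) for each edge, some bag contains both endpoints; (iii) the bags containing any fixed vertex form a subtree. All hold, so the decomposition is valid with width 3 − 1 = 2.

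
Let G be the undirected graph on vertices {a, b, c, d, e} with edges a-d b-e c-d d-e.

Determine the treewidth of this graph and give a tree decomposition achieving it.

The largest bag has 2 vertices, giving width 1; this decomposition certifies tw(G) ≤ 1. Since G has at least one edge (e.g. d–c), it is not an edgeless graph, so tw(G) ≥ 1. Hence tw(G) = 1 exactly.

Treewidth 1.
One optimal decomposition is:
Bags: B1 = {c, d}  B2 = {d, e}  B3 = {a, d}  B4 = {b, e}
Tree: B1–B2, B2–B3, B2–B4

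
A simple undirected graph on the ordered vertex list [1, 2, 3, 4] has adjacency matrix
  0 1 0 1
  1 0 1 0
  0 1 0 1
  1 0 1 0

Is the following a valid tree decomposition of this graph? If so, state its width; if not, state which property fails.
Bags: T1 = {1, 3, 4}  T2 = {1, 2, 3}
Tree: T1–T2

Vertex coverage: the bags together contain {1, 2, 3, 4}, the full vertex set. Edge coverage: each edge of G has both endpoints in at least one bag. Running intersection: for every vertex, the bags containing it form a connected subtree. All three properties hold, so this is a valid tree decomposition of width max|bag| − 1 = 2, and hence tw(G) ≤ 2.

Yes; width 2.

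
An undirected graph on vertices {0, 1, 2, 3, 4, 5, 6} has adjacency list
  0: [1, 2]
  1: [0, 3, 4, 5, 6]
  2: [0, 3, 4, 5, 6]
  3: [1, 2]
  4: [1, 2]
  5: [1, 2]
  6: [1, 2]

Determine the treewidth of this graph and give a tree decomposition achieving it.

The largest bag has 3 vertices, giving width 2; this decomposition certifies tw(G) ≤ 2. For the lower bound, G contains the cycle 1–6–2–0–1, so G is not a forest; only forests have treewidth ≤ 1, hence tw(G) ≥ 2. Hence tw(G) = 2 exactly.

Treewidth 2.
Bags: B1 = {1, 2, 6}  B2 = {0, 1, 2}  B3 = {1, 2, 5}  B4 = {1, 2, 3}  B5 = {1, 2, 4}
Tree: B1–B2, B2–B3, B3–B4, B4–B5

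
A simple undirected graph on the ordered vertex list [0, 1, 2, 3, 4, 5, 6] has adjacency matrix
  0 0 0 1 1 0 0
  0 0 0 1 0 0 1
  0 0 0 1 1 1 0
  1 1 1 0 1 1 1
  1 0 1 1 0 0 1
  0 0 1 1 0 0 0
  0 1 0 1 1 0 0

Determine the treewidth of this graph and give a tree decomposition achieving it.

Treewidth 2.
Bags: B1 = {2, 3, 5}  B2 = {2, 3, 4}  B3 = {0, 3, 4}  B4 = {3, 4, 6}  B5 = {1, 3, 6}
Tree: B1–B2, B2–B3, B3–B4, B4–B5

Each bag holds 3 vertices, so the decomposition has width 2, which upper-bounds the treewidth. Conversely, {1, 3, 6} is a clique of size 3, and the vertices of any clique must share a bag in every tree decomposition; so some bag has ≥ 3 vertices and tw(G) ≥ 2. Hence tw(G) = 2 exactly.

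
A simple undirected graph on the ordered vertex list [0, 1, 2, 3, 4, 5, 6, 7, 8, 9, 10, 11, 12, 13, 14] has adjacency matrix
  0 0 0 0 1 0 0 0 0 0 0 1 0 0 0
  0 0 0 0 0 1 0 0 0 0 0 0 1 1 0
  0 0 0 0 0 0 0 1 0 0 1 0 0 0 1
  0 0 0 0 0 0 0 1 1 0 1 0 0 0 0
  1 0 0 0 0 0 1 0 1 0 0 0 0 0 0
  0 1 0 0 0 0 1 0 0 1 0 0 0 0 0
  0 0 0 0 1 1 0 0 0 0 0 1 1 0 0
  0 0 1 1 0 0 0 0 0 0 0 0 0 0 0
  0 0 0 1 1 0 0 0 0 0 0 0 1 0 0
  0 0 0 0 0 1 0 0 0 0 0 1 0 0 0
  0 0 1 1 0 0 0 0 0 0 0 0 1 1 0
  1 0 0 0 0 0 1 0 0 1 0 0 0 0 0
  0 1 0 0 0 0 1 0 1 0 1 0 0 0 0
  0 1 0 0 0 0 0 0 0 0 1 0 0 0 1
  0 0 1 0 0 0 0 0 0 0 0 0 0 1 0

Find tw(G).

A width-3 tree decomposition is:
Bags: B1 = {0, 5, 9, 11}  B2 = {0, 5, 6, 11}  B3 = {0, 4, 5, 6}  B4 = {1, 4, 5, 6}  B5 = {1, 4, 6, 12}  B6 = {1, 4, 8, 12}  B7 = {1, 8, 12, 13}  B8 = {8, 10, 12, 13}  B9 = {3, 8, 10, 13}  B10 = {3, 10, 13, 14}  B11 = {2, 3, 10, 14}  B12 = {2, 3, 7, 14}
Tree: B1–B2, B2–B3, B3–B4, B4–B5, B5–B6, B6–B7, B7–B8, B8–B9, B9–B10, B10–B11, B11–B12
Each bag holds 4 vertices, so the decomposition has width 3, which upper-bounds the treewidth. For the lower bound: the 4 vertex sets {0,9,11}, {5}, {6}, {1,4,8,12} are disjoint, each induces a connected subgraph, and every pair is joined by at least one edge of G. Contracting each set to a single vertex therefore yields K_{4} as a minor, and since treewidth is minor-monotone, tw(G) ≥ tw(K_{4}) = 3. Combining the bounds, tw(G) = 3.

3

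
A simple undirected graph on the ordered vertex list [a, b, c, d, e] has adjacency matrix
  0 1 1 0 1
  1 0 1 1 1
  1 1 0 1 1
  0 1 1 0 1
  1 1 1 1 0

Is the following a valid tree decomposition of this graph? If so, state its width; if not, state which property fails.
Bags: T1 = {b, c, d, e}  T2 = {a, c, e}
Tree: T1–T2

A tree decomposition must satisfy three properties: every vertex lies in some bag; for every edge, both endpoints lie together in some bag; and for every vertex, the bags containing it form a connected subtree. Here edge (b,a) lies in no bag, so the decomposition is invalid.

No — edge (b,a) lies in no bag.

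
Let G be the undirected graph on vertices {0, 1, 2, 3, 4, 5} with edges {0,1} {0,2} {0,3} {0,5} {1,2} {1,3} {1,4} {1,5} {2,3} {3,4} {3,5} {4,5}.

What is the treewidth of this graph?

3

A width-3 tree decomposition is:
Bags: B1 = {0, 1, 2, 3}  B2 = {0, 1, 3, 5}  B3 = {1, 3, 4, 5}
Tree: B1–B2, B2–B3
Each bag holds 4 vertices, so the decomposition has width 3, which upper-bounds the treewidth. Conversely, {0, 1, 2, 3} is a clique of size 4, and the vertices of any clique must share a bag in every tree decomposition; so some bag has ≥ 4 vertices and tw(G) ≥ 3. Hence tw(G) = 3 exactly.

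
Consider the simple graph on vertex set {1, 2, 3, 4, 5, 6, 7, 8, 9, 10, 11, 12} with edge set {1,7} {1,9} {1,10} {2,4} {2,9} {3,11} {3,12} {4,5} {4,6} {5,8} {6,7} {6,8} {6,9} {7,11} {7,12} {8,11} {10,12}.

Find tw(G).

A width-3 tree decomposition is:
Bags: B1 = {1, 3, 10, 12}  B2 = {1, 3, 7, 12}  B3 = {1, 3, 7, 11}  B4 = {1, 7, 9, 11}  B5 = {6, 7, 9, 11}  B6 = {6, 8, 9, 11}  B7 = {2, 6, 8, 9}  B8 = {2, 4, 6, 8}  B9 = {2, 4, 5, 8}
Tree: B1–B2, B2–B3, B3–B4, B4–B5, B5–B6, B6–B7, B7–B8, B8–B9
Each bag holds 4 vertices, so the decomposition has width 3, which upper-bounds the treewidth. For the lower bound: the 4 vertex sets {3,10,12}, {1}, {7}, {6,8,9,11} are disjoint, each induces a connected subgraph, and every pair is joined by at least one edge of G. Contracting each set to a single vertex therefore yields K_{4} as a minor, and since treewidth is minor-monotone, tw(G) ≥ tw(K_{4}) = 3. Therefore the treewidth is 3.

3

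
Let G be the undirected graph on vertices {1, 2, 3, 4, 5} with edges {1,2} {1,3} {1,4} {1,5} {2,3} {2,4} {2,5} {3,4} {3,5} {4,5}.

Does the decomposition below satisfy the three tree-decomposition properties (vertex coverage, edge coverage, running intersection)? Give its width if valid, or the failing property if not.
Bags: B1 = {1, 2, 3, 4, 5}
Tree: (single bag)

Yes; width 4.

Checking the three conditions: (i) the bags cover all of {1, 2, 3, 4, 5}; (ii) for each edge, some bag contains both endpoints; (iii) the bags containing any fixed vertex form a subtree. All hold, so the decomposition is valid with width 5 − 1 = 4.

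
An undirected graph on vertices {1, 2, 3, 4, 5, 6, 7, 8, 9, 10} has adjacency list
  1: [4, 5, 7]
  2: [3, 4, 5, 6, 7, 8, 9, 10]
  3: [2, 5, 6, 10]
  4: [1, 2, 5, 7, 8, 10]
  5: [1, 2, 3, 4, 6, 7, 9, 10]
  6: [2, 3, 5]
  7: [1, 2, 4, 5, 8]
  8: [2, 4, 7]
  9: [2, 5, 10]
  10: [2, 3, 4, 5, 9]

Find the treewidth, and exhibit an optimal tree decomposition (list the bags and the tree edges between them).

Treewidth 3.
One such decomposition:
Bags: B1 = {2, 5, 9, 10}  B2 = {2, 3, 5, 10}  B3 = {2, 4, 5, 10}  B4 = {2, 4, 5, 7}  B5 = {2, 4, 7, 8}  B6 = {1, 4, 5, 7}  B7 = {2, 3, 5, 6}
Tree: B1–B2, B2–B3, B3–B4, B4–B5, B4–B6, B2–B7

The largest bag has 4 vertices, giving width 3; this decomposition certifies tw(G) ≤ 3. On the other hand G contains the 4-clique {1, 4, 5, 7}. A clique must lie in a single bag of any decomposition, so no decomposition can have width below 3. Therefore the treewidth is 3.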